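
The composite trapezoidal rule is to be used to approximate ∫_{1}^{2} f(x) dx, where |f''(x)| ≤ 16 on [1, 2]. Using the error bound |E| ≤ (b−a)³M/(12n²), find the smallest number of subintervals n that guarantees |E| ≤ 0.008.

Need 16/(12n²) ≤ 0.008.
n² ≥ 16/(12·0.008) = 166.667 ⇒ n ≥ 12.9099, so the smallest n is 13.

13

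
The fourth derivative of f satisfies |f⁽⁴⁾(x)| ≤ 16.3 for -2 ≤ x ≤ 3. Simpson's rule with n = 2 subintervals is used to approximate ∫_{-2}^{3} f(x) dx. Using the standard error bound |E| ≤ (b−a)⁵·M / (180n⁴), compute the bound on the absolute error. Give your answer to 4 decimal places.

17.6866

|E| ≤ (5)⁵·16.3 / (180·2⁴) = 50937.5/2880 = 17.6866.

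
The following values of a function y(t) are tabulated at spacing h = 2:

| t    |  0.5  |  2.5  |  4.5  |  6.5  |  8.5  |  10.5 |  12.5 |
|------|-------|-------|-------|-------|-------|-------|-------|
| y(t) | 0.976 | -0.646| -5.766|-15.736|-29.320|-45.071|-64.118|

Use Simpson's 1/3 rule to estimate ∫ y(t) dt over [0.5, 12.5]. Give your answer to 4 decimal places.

h = 2, n = 6.
(h/3)·[y₀ + 4y₁ + 2y₂ + 4y₃ + 2y₄ + 4y₅ + y₆] = 0.666667·(-379.126) = -252.7507.

-252.7507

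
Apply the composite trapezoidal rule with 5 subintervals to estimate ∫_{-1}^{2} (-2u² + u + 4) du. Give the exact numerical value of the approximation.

h = (2 − (-1))/5 = 0.6.
Nodes u₀,…,u₅ = -1, -0.4, 0.2, 0.8, 1.4, 2.
f(u) = -2u² + u + 4: f₀=1, f₁=3.28, f₂=4.12, f₃=3.52, f₄=1.48, f₅=-2.
(h/2)·[f₀ + 2f₁ + 2f₂ + 2f₃ + 2f₄ + f₅] = 0.3·(23.8) = 7.14.

7.14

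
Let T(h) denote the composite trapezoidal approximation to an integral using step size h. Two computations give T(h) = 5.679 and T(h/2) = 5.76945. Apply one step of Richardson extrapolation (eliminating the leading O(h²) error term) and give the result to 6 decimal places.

5.799600

R = (4·T(h/2) − T(h)) / 3 = (4·5.76945 − 5.679)/3 = (17.39880)/3 = 5.799600.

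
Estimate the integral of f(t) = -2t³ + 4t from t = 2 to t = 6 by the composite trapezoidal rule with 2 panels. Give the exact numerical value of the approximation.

h = (6 − 2)/2 = 2.
Nodes t₀,…,t₂ = 2, 4, 6.
f(t) = -2t³ + 4t: f₀=-8, f₁=-112, f₂=-408.
(h/2)·[f₀ + 2f₁ + f₂] = 1·(-640) = -640.

-640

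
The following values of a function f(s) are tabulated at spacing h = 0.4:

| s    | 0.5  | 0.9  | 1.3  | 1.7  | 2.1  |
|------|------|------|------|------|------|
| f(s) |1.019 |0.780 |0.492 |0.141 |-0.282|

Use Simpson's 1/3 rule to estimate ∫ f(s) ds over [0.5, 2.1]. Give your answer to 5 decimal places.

h = 0.4, n = 4.
(h/3)·[y₀ + 4y₁ + 2y₂ + 4y₃ + y₄] = 0.133333·(5.405) = 0.72067.

0.72067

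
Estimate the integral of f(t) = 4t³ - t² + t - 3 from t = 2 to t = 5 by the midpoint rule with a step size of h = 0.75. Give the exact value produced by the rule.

h = (5 − 2)/4 = 0.75.
Midpoints m₁,…,m₄ = 2.375, 3.125, 3.875, 4.625.
f(m₁)=47.3203125, f(m₂)=112.4296875, f(m₃)=218.6015625, f(m₄)=375.9609375.
h·[f(m₁) + f(m₂) + f(m₃) + f(m₄)] = 0.75·(754.3125) = 565.734375.

565.734375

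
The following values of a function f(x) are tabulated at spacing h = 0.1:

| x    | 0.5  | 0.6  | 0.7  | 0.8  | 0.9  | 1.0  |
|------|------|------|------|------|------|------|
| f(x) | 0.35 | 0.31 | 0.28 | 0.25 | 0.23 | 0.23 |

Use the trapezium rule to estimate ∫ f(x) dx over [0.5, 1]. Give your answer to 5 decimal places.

0.13600

h = 0.1, n = 5.
(h/2)·[y₀ + 2y₁ + 2y₂ + 2y₃ + 2y₄ + y₅] = 0.05·(2.72) = 0.13600.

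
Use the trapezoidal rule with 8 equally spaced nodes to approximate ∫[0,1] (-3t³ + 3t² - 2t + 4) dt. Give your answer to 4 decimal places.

3.2449

h = (1 − 0)/7 = 0.142857.
Nodes t₀,…,t₇ = 0, 0.142857, 0.285714, 0.428571, 0.571429, 0.714286, 0.857143, 1.
f(t) = -3t³ + 3t² - 2t + 4: f₀=4, f₁=3.766764, f₂=3.603499, f₃=3.457726, f₄=3.276968, f₅=3.008746, f₆=2.600583, f₇=2.
(h/2)·[f₀ + 2f₁ + 2f₂ + 2f₃ + 2f₄ + 2f₅ + 2f₆ + f₇] = 0.071429·(45.428571) = 3.2449.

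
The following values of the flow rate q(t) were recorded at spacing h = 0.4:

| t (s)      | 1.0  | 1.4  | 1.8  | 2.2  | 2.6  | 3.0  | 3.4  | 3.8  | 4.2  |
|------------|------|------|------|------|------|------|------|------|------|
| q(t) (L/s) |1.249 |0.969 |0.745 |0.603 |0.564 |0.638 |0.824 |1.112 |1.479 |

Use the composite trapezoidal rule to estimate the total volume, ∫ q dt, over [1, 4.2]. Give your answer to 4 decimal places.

h = 0.4, n = 8.
(h/2)·[y₀ + 2y₁ + 2y₂ + 2y₃ + 2y₄ + 2y₅ + 2y₆ + 2y₇ + y₈] = 0.2·(13.638) = 2.7276.

2.7276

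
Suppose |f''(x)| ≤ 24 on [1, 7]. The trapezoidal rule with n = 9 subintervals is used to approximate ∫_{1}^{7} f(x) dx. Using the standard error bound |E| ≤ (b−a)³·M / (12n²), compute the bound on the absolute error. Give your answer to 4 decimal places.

|E| ≤ (6)³·24 / (12·9²) = 5184/972 = 5.3333.

5.3333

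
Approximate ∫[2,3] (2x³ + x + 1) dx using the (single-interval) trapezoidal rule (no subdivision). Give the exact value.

38.5

T = (b−a)/2 · [f(2) + f(3)] = 0.5·[19 + 58] = 38.5.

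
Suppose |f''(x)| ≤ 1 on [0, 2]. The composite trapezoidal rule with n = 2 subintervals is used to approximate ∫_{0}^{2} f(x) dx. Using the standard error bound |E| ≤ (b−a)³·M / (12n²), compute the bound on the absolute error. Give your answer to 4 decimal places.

0.1667

|E| ≤ (2)³·1 / (12·2²) = 8/48 = 0.1667.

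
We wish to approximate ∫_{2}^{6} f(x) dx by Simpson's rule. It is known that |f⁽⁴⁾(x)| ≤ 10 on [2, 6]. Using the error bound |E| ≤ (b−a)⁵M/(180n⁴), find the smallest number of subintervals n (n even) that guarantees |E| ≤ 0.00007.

32

Need 10240/(180n⁴) ≤ 0.00007.
n⁴ ≥ 10240/(180·0.00007) = 812698 ⇒ n ≥ 30.0250, so the smallest even n is 32. (n must be even for Simpson's rule.)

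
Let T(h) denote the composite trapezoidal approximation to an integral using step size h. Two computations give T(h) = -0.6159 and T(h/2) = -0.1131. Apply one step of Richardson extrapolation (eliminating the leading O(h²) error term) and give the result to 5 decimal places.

0.05450

R = (4·T(h/2) − T(h)) / 3 = (4·(-0.1131) − (-0.6159))/3 = (0.1635)/3 = 0.05450.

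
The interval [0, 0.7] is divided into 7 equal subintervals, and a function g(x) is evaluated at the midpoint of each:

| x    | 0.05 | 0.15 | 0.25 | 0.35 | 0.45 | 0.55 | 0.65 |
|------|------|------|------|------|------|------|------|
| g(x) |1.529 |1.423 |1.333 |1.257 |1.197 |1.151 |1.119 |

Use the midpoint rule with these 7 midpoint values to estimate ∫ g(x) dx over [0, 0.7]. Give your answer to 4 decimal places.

h = 0.1, n = 7.
h·[y(m₁) + y(m₂) + y(m₃) + y(m₄) + y(m₅) + y(m₆) + y(m₇)] = 0.1·(9.009) = 0.9009.

0.9009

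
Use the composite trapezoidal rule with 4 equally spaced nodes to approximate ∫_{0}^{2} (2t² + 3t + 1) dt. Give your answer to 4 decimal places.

h = (2 − 0)/3 = 0.666667.
Nodes t₀,…,t₃ = 0, 0.666667, 1.333333, 2.
f(t) = 2t² + 3t + 1: f₀=1, f₁=3.888889, f₂=8.555556, f₃=15.
(h/2)·[f₀ + 2f₁ + 2f₂ + f₃] = 0.333333·(40.888889) = 13.6296.

13.6296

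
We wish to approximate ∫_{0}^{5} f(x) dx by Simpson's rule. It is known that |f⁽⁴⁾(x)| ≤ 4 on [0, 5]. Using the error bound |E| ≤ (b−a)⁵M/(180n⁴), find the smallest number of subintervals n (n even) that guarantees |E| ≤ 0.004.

12

Need 12500/(180n⁴) ≤ 0.004.
n⁴ ≥ 12500/(180·0.004) = 17361.1 ⇒ n ≥ 11.4787, so the smallest even n is 12. (n must be even for Simpson's rule.)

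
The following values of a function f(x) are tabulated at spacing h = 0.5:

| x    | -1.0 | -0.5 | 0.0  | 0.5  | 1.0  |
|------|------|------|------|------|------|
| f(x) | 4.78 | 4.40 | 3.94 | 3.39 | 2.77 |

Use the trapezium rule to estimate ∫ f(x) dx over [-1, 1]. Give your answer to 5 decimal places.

h = 0.5, n = 4.
(h/2)·[y₀ + 2y₁ + 2y₂ + 2y₃ + y₄] = 0.25·(31.01) = 7.75250.

7.75250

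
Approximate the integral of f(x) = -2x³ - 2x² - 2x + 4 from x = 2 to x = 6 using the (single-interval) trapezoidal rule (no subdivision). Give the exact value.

-1072

T = (b−a)/2 · [f(2) + f(6)] = 2·[(-24) + (-512)] = -1072.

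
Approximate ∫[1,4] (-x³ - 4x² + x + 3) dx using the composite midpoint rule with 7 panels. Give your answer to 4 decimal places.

h = (4 − 1)/7 = 0.428571.
Midpoints m₁,…,m₇ = 1.214286, 1.642857, 2.071429, 2.5, 2.928571, 3.357143, 3.785714.
f(m₁)=-3.474125, f(m₂)=-10.587099, f(m₃)=-20.979956, f(m₄)=-35.125, f(m₅)=-53.494534, f(m₆)=-76.560860, f(m₇)=-104.796283.
h·[f(m₁) + f(m₂) + f(m₃) + f(m₄) + f(m₅) + f(m₆) + f(m₇)] = 0.428571·(-305.017857) = -130.7219.

-130.7219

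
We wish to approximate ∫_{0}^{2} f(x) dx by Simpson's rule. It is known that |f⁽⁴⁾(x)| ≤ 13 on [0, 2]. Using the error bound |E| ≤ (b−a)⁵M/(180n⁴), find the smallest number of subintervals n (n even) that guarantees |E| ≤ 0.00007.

14

Need 416/(180n⁴) ≤ 0.00007.
n⁴ ≥ 416/(180·0.00007) = 33015.9 ⇒ n ≥ 13.4797, so the smallest even n is 14. (n must be even for Simpson's rule.)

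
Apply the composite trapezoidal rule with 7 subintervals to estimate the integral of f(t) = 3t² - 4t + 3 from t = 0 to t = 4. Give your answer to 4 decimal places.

h = (4 − 0)/7 = 0.571429.
Nodes t₀,…,t₇ = 0, 0.571429, 1.142857, 1.714286, 2.285714, 2.857143, 3.428571, 4.
f(t) = 3t² - 4t + 3: f₀=3, f₁=1.693878, f₂=2.346939, f₃=4.959184, f₄=9.530612, f₅=16.061224, f₆=24.551020, f₇=35.
(h/2)·[f₀ + 2f₁ + 2f₂ + 2f₃ + 2f₄ + 2f₅ + 2f₆ + f₇] = 0.285714·(156.285714) = 44.6531.

44.6531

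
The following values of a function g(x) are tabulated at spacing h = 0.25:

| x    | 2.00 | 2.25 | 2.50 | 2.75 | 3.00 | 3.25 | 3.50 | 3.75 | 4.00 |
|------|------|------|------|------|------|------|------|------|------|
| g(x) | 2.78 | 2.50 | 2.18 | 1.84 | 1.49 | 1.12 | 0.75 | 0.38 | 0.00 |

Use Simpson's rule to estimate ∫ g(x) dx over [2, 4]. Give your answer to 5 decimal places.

h = 0.25, n = 8.
(h/3)·[y₀ + 4y₁ + 2y₂ + 4y₃ + 2y₄ + 4y₅ + 2y₆ + 4y₇ + y₈] = 0.083333·(34.98) = 2.91500.

2.91500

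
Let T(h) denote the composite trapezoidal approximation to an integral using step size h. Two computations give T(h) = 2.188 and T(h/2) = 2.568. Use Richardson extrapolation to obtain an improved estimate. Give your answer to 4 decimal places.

R = (4·T(h/2) − T(h)) / 3 = (4·2.568 − 2.188)/3 = (8.084)/3 = 2.6947.

2.6947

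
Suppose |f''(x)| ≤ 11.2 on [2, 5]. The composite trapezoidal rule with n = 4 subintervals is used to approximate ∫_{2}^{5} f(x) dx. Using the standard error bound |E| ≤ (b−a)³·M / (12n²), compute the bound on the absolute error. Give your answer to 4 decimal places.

1.5750

|E| ≤ (3)³·11.2 / (12·4²) = 302.4/192 = 1.5750.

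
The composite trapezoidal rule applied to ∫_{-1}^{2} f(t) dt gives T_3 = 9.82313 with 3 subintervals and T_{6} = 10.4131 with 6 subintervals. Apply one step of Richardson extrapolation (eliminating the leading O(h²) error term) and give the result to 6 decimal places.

R = (4·T_{6} − T_3) / 3 = (4·10.4131 − 9.82313)/3 = (31.82927)/3 = 10.609757.

10.609757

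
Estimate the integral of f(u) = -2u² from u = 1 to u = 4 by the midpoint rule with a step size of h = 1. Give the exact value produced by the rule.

h = (4 − 1)/3 = 1.
Midpoints m₁,…,m₃ = 1.5, 2.5, 3.5.
f(m₁)=-4.5, f(m₂)=-12.5, f(m₃)=-24.5.
h·[f(m₁) + f(m₂) + f(m₃)] = 1·(-41.5) = -41.5.

-41.5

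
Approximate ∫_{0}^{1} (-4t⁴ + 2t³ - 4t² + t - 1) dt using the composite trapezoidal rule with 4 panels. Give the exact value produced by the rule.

h = (1 − 0)/4 = 0.25.
Nodes t₀,…,t₄ = 0, 0.25, 0.5, 0.75, 1.
f(t) = -4t⁴ + 2t³ - 4t² + t - 1: f₀=-1, f₁=-0.984375, f₂=-1.5, f₃=-2.921875, f₄=-6.
(h/2)·[f₀ + 2f₁ + 2f₂ + 2f₃ + f₄] = 0.125·(-17.8125) = -2.2265625.

-2.2265625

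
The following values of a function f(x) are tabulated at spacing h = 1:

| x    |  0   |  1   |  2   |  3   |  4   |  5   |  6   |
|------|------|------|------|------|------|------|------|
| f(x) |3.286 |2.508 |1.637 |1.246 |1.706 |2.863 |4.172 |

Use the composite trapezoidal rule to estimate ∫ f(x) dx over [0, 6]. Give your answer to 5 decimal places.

13.68900

h = 1, n = 6.
(h/2)·[y₀ + 2y₁ + 2y₂ + 2y₃ + 2y₄ + 2y₅ + y₆] = 0.5·(27.378) = 13.68900.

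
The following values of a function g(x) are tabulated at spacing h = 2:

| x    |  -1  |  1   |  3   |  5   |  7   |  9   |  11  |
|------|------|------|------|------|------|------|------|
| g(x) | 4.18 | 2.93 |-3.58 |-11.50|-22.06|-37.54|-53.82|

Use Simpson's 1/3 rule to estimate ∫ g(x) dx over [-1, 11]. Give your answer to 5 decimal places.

h = 2, n = 6.
(h/3)·[y₀ + 4y₁ + 2y₂ + 4y₃ + 2y₄ + 4y₅ + y₆] = 0.666667·(-285.36) = -190.24000.

-190.24000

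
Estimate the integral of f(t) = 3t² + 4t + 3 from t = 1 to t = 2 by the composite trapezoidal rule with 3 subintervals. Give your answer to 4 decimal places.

16.0556

h = (2 − 1)/3 = 0.333333.
Nodes t₀,…,t₃ = 1, 1.333333, 1.666667, 2.
f(t) = 3t² + 4t + 3: f₀=10, f₁=13.666667, f₂=18, f₃=23.
(h/2)·[f₀ + 2f₁ + 2f₂ + f₃] = 0.166667·(96.333333) = 16.0556.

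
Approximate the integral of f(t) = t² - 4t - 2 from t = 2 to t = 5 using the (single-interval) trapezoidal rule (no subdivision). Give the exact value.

T = (b−a)/2 · [f(2) + f(5)] = 1.5·[(-6) + 3] = -4.5.

-4.5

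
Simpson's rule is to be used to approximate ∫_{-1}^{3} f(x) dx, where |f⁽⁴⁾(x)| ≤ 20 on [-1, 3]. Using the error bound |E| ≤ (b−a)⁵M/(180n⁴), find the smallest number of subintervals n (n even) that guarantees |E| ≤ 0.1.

6

Need 20480/(180n⁴) ≤ 0.1.
n⁴ ≥ 20480/(180·0.1) = 1137.78 ⇒ n ≥ 5.8078, so the smallest even n is 6. (n must be even for Simpson's rule.)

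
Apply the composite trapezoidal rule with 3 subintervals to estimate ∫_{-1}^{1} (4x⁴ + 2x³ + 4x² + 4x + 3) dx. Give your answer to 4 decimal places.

11.9918

h = (1 − (-1))/3 = 0.666667.
Nodes x₀,…,x₃ = -1, -0.333333, 0.333333, 1.
f(x) = 4x⁴ + 2x³ + 4x² + 4x + 3: f₀=5, f₁=2.086420, f₂=4.901235, f₃=17.
(h/2)·[f₀ + 2f₁ + 2f₂ + f₃] = 0.333333·(35.975309) = 11.9918.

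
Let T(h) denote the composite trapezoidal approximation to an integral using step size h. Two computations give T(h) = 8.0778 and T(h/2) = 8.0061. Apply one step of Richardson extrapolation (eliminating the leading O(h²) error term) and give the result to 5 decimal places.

R = (4·T(h/2) − T(h)) / 3 = (4·8.0061 − 8.0778)/3 = (23.9466)/3 = 7.98220.

7.98220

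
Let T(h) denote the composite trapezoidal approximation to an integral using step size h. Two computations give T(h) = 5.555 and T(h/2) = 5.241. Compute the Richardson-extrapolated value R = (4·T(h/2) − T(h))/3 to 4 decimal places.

5.1363

R = (4·T(h/2) − T(h)) / 3 = (4·5.241 − 5.555)/3 = (15.409)/3 = 5.1363.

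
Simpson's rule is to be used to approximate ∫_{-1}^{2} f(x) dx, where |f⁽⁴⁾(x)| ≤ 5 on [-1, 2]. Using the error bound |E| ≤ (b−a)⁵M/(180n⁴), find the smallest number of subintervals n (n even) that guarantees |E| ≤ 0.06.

Need 1215/(180n⁴) ≤ 0.06.
n⁴ ≥ 1215/(180·0.06) = 112.5 ⇒ n ≥ 3.2568, so the smallest even n is 4. (n must be even for Simpson's rule.)

4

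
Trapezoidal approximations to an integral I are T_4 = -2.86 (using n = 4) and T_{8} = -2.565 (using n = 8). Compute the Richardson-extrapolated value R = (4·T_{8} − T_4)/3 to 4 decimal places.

-2.4667

R = (4·T_{8} − T_4) / 3 = (4·(-2.565) − (-2.86))/3 = (-7.400)/3 = -2.4667.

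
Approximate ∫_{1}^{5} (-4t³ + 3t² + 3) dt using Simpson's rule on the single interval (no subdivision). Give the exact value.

-488

S = (b−a)/6 · [f(1) + 4f(3) + f(5)] = 0.666667·[2 + 4·(-78) + (-422)] = -488.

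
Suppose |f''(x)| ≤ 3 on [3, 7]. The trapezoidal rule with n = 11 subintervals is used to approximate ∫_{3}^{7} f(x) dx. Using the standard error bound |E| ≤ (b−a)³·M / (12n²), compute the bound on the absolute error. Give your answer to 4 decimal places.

0.1322

|E| ≤ (4)³·3 / (12·11²) = 192/1452 = 0.1322.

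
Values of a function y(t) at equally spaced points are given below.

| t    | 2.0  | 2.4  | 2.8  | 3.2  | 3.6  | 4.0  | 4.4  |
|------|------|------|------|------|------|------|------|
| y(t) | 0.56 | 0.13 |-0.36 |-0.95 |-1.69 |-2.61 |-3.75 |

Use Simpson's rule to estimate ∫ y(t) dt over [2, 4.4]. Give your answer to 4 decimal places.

-2.8013

h = 0.4, n = 6.
(h/3)·[y₀ + 4y₁ + 2y₂ + 4y₃ + 2y₄ + 4y₅ + y₆] = 0.133333·(-21.01) = -2.8013.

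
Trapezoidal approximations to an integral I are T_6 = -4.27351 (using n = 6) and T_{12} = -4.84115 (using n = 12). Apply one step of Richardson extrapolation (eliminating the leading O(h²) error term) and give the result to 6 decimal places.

R = (4·T_{12} − T_6) / 3 = (4·(-4.84115) − (-4.27351))/3 = (-15.09109)/3 = -5.030363.

-5.030363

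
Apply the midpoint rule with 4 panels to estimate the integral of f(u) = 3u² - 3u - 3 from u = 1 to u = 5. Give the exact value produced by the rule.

h = (5 − 1)/4 = 1.
Midpoints m₁,…,m₄ = 1.5, 2.5, 3.5, 4.5.
f(m₁)=-0.75, f(m₂)=8.25, f(m₃)=23.25, f(m₄)=44.25.
h·[f(m₁) + f(m₂) + f(m₃) + f(m₄)] = 1·(75) = 75.

75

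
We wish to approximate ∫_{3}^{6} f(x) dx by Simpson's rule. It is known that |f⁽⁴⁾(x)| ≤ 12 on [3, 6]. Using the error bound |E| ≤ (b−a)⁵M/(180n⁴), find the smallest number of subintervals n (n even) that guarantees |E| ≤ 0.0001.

22

Need 2916/(180n⁴) ≤ 0.0001.
n⁴ ≥ 2916/(180·0.0001) = 162000 ⇒ n ≥ 20.0622, so the smallest even n is 22. (n must be even for Simpson's rule.)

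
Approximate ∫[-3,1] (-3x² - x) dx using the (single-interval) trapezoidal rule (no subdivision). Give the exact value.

-56

T = (b−a)/2 · [f(-3) + f(1)] = 2·[(-24) + (-4)] = -56.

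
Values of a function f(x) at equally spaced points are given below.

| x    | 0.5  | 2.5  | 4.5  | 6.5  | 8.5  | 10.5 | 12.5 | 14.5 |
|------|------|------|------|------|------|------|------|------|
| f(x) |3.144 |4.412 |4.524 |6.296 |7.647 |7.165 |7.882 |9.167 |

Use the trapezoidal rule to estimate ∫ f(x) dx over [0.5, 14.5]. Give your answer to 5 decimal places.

h = 2, n = 7.
(h/2)·[y₀ + 2y₁ + 2y₂ + 2y₃ + 2y₄ + 2y₅ + 2y₆ + y₇] = 1·(88.163) = 88.16300.

88.16300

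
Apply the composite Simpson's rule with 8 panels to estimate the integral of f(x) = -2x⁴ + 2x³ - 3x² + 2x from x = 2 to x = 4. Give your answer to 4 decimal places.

h = (4 − 2)/8 = 0.25.
Nodes x₀,…,x₈ = 2, 2.25, 2.5, 2.75, 3, 3.25, 3.5, 3.75, 4.
f(x) = -2x⁴ + 2x³ - 3x² + 2x: f₀=-24, f₁=-39.1640625, f₂=-60.625, f₃=-89.9765625, f₄=-129, f₅=-179.6640625, f₆=-244.125, f₇=-324.7265625, f₈=-424.
(h/3)·[f₀ + 4f₁ + 2f₂ + 4f₃ + 2f₄ + 4f₅ + 2f₆ + 4f₇ + f₈] = 0.083333·(-3849.625) = -320.8021.

-320.8021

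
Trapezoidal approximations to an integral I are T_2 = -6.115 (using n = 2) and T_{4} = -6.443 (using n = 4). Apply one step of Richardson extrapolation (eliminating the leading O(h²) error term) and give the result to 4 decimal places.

R = (4·T_{4} − T_2) / 3 = (4·(-6.443) − (-6.115))/3 = (-19.657)/3 = -6.5523.

-6.5523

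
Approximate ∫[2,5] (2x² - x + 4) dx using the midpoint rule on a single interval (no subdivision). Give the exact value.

M = (b−a)·f(3.5) = 3·(25) = 75.

75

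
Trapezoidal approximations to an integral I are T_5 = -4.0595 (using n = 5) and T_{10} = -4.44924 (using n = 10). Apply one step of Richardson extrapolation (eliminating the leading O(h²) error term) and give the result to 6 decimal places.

-4.579153

R = (4·T_{10} − T_5) / 3 = (4·(-4.44924) − (-4.0595))/3 = (-13.73746)/3 = -4.579153.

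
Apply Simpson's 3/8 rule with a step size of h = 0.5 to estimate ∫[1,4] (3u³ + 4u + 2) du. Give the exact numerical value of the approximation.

227.25

h = (4 − 1)/6 = 0.5.
Nodes u₀,…,u₆ = 1, 1.5, 2, 2.5, 3, 3.5, 4.
f(u) = 3u³ + 4u + 2: f₀=9, f₁=18.125, f₂=34, f₃=58.875, f₄=95, f₅=144.625, f₆=210.
(3h/8)·[f₀ + 3f₁ + 3f₂ + 2f₃ + 3f₄ + 3f₅ + f₆] = 0.1875·(1212) = 227.25.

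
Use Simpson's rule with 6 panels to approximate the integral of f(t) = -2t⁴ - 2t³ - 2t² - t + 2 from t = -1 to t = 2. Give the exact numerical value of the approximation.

h = (2 − (-1))/6 = 0.5.
Nodes t₀,…,t₆ = -1, -0.5, 0, 0.5, 1, 1.5, 2.
f(t) = -2t⁴ - 2t³ - 2t² - t + 2: f₀=1, f₁=2.125, f₂=2, f₃=0.625, f₄=-5, f₅=-20.875, f₆=-56.
(h/3)·[f₀ + 4f₁ + 2f₂ + 4f₃ + 2f₄ + 4f₅ + f₆] = 0.166667·(-133.5) = -22.25.

-22.25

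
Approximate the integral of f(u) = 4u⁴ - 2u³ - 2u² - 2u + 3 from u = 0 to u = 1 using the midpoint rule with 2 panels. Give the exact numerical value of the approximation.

1.578125

h = (1 − 0)/2 = 0.5.
Midpoints m₁,…,m₂ = 0.25, 0.75.
f(m₁)=2.359375, f(m₂)=0.796875.
h·[f(m₁) + f(m₂)] = 0.5·(3.15625) = 1.578125.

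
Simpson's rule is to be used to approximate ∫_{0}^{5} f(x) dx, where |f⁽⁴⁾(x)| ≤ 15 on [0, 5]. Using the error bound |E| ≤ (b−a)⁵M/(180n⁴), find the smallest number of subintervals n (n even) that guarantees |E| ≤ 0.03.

Need 46875/(180n⁴) ≤ 0.03.
n⁴ ≥ 46875/(180·0.03) = 8680.56 ⇒ n ≥ 9.6524, so the smallest even n is 10. (n must be even for Simpson's rule.)

10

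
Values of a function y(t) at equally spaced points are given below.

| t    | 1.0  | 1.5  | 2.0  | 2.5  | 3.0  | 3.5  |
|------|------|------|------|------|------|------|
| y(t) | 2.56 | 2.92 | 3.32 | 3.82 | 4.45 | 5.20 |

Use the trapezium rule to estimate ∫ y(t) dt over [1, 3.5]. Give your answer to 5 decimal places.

h = 0.5, n = 5.
(h/2)·[y₀ + 2y₁ + 2y₂ + 2y₃ + 2y₄ + y₅] = 0.25·(36.78) = 9.19500.

9.19500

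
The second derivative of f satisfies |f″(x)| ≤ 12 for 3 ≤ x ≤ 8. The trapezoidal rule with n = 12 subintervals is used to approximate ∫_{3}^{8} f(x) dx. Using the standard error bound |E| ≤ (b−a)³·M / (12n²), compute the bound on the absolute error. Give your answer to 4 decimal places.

0.8681

|E| ≤ (5)³·12 / (12·12²) = 1500/1728 = 0.8681.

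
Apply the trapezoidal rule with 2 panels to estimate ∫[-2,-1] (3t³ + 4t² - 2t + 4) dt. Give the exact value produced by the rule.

h = (-1 − (-2))/2 = 0.5.
Nodes t₀,…,t₂ = -2, -1.5, -1.
f(t) = 3t³ + 4t² - 2t + 4: f₀=0, f₁=5.875, f₂=7.
(h/2)·[f₀ + 2f₁ + f₂] = 0.25·(18.75) = 4.6875.

4.6875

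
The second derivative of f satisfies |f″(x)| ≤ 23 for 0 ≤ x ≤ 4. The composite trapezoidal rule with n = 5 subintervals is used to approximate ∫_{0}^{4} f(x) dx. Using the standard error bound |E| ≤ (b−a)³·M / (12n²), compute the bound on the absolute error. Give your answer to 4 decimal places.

|E| ≤ (4)³·23 / (12·5²) = 1472/300 = 4.9067.

4.9067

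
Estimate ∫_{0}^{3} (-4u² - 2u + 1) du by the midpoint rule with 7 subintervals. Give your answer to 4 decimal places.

-41.8163

h = (3 − 0)/7 = 0.428571.
Midpoints m₁,…,m₇ = 0.214286, 0.642857, 1.071429, 1.5, 1.928571, 2.357143, 2.785714.
f(m₁)=0.387755, f(m₂)=-1.938776, f(m₃)=-5.734694, f(m₄)=-11, f(m₅)=-17.734694, f(m₆)=-25.938776, f(m₇)=-35.612245.
h·[f(m₁) + f(m₂) + f(m₃) + f(m₄) + f(m₅) + f(m₆) + f(m₇)] = 0.428571·(-97.571429) = -41.8163.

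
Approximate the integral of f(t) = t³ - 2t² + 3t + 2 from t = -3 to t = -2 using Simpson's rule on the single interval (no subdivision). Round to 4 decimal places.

-34.4167

S = (b−a)/6 · [f(-3) + 4f(-2.5) + f(-2)] = 0.166667·[(-52) + 4·(-33.625) + (-20)] = -34.4167.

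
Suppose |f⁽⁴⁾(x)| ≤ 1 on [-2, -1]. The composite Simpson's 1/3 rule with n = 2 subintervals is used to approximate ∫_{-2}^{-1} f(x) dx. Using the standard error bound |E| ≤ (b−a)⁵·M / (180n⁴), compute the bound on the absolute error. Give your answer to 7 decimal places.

|E| ≤ (1)⁵·1 / (180·2⁴) = 1/2880 = 0.0003472.

0.0003472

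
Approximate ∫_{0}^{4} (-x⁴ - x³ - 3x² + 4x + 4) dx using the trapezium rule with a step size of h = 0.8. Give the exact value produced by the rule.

h = (4 − 0)/5 = 0.8.
Nodes x₀,…,x₅ = 0, 0.8, 1.6, 2.4, 3.2, 4.
f(x) = -x⁴ - x³ - 3x² + 4x + 4: f₀=4, f₁=4.3584, f₂=-7.9296, f₃=-50.6816, f₄=-151.5456, f₅=-348.
(h/2)·[f₀ + 2f₁ + 2f₂ + 2f₃ + 2f₄ + f₅] = 0.4·(-755.5968) = -302.23872.

-302.23872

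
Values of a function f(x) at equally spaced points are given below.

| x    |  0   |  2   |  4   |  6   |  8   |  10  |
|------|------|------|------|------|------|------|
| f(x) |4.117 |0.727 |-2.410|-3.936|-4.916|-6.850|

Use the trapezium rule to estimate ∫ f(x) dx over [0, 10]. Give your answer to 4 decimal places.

h = 2, n = 5.
(h/2)·[y₀ + 2y₁ + 2y₂ + 2y₃ + 2y₄ + y₅] = 1·(-23.803) = -23.8030.

-23.8030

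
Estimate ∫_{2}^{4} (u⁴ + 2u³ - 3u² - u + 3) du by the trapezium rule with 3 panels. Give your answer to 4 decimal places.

h = (4 − 2)/3 = 0.666667.
Nodes u₀,…,u₃ = 2, 2.666667, 3.333333, 4.
f(u) = u⁴ + 2u³ - 3u² - u + 3: f₀=21, f₁=67.493827, f₂=163.864198, f₃=335.
(h/2)·[f₀ + 2f₁ + 2f₂ + f₃] = 0.333333·(818.716049) = 272.9053.

272.9053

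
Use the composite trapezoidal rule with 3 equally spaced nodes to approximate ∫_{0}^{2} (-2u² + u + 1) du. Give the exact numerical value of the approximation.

h = (2 − 0)/2 = 1.
Nodes u₀,…,u₂ = 0, 1, 2.
f(u) = -2u² + u + 1: f₀=1, f₁=0, f₂=-5.
(h/2)·[f₀ + 2f₁ + f₂] = 0.5·(-4) = -2.

-2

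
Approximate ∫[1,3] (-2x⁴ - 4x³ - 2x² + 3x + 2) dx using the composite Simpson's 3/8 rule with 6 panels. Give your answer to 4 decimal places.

-178.1481

h = (3 − 1)/6 = 0.333333.
Nodes x₀,…,x₆ = 1, 1.333333, 1.666667, 2, 2.333333, 2.666667, 3.
f(x) = -2x⁴ - 4x³ - 2x² + 3x + 2: f₀=-3, f₁=-13.358025, f₂=-32.506173, f₃=-64, f₄=-111.987654, f₅=-181.209877, f₆=-277.
(3h/8)·[f₀ + 3f₁ + 3f₂ + 2f₃ + 3f₄ + 3f₅ + f₆] = 0.125·(-1425.185185) = -178.1481.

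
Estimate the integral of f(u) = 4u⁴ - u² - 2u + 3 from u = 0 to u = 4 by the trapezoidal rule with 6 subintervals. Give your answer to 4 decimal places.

h = (4 − 0)/6 = 0.666667.
Nodes u₀,…,u₆ = 0, 0.666667, 1.333333, 2, 2.666667, 3.333333, 4.
f(u) = 4u⁴ - u² - 2u + 3: f₀=3, f₁=2.012346, f₂=11.197531, f₃=59, f₄=192.827160, f₅=479.049383, f₆=1003.
(h/2)·[f₀ + 2f₁ + 2f₂ + 2f₃ + 2f₄ + 2f₅ + f₆] = 0.333333·(2494.172840) = 831.3909.

831.3909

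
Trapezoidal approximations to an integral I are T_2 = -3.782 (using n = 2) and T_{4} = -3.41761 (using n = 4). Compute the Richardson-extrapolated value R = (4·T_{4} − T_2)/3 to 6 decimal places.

-3.296147

R = (4·T_{4} − T_2) / 3 = (4·(-3.41761) − (-3.782))/3 = (-9.88844)/3 = -3.296147.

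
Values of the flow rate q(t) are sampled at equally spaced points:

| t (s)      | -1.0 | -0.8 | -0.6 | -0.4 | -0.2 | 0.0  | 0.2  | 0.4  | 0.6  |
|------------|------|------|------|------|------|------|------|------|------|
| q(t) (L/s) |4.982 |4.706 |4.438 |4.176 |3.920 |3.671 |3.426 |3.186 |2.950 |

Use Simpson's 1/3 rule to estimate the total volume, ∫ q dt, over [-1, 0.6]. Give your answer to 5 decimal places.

6.29707

h = 0.2, n = 8.
(h/3)·[y₀ + 4y₁ + 2y₂ + 4y₃ + 2y₄ + 4y₅ + 2y₆ + 4y₇ + y₈] = 0.066667·(94.456) = 6.29707.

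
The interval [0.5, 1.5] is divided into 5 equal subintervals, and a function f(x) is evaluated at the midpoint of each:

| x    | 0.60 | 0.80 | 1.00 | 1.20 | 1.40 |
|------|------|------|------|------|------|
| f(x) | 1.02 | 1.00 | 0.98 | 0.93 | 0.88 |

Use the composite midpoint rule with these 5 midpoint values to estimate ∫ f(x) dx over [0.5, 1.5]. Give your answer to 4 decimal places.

0.9620

h = 0.2, n = 5.
h·[y(m₁) + y(m₂) + y(m₃) + y(m₄) + y(m₅)] = 0.2·(4.81) = 0.9620.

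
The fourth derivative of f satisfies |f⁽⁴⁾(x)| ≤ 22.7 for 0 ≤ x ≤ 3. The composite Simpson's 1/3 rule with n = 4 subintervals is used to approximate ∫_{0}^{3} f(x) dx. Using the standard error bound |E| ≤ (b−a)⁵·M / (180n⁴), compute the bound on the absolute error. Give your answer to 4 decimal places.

|E| ≤ (3)⁵·22.7 / (180·4⁴) = 5516.1/46080 = 0.1197.

0.1197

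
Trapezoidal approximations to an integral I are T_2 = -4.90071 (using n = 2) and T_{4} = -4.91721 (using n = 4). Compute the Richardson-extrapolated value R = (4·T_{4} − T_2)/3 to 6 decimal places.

R = (4·T_{4} − T_2) / 3 = (4·(-4.91721) − (-4.90071))/3 = (-14.76813)/3 = -4.922710.

-4.922710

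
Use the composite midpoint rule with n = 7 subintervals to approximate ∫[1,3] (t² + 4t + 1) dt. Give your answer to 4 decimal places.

26.6531

h = (3 − 1)/7 = 0.285714.
Midpoints m₁,…,m₇ = 1.142857, 1.428571, 1.714286, 2, 2.285714, 2.571429, 2.857143.
f(m₁)=6.877551, f(m₂)=8.755102, f(m₃)=10.795918, f(m₄)=13, f(m₅)=15.367347, f(m₆)=17.897959, f(m₇)=20.591837.
h·[f(m₁) + f(m₂) + f(m₃) + f(m₄) + f(m₅) + f(m₆) + f(m₇)] = 0.285714·(93.285714) = 26.6531.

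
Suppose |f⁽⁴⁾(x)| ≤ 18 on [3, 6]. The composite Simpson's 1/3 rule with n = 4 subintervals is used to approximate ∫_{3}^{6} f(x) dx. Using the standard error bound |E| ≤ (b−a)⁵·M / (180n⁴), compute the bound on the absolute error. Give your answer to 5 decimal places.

0.09492

|E| ≤ (3)⁵·18 / (180·4⁴) = 4374/46080 = 0.09492.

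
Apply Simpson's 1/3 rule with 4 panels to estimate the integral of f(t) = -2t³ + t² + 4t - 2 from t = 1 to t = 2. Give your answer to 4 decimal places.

-1.1667

h = (2 − 1)/4 = 0.25.
Nodes t₀,…,t₄ = 1, 1.25, 1.5, 1.75, 2.
f(t) = -2t³ + t² + 4t - 2: f₀=1, f₁=0.65625, f₂=-0.5, f₃=-2.65625, f₄=-6.
(h/3)·[f₀ + 4f₁ + 2f₂ + 4f₃ + f₄] = 0.083333·(-14) = -1.1667.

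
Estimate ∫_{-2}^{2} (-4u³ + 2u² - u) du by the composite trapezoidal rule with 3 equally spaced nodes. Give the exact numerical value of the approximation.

h = (2 − (-2))/2 = 2.
Nodes u₀,…,u₂ = -2, 0, 2.
f(u) = -4u³ + 2u² - u: f₀=42, f₁=0, f₂=-26.
(h/2)·[f₀ + 2f₁ + f₂] = 1·(16) = 16.

16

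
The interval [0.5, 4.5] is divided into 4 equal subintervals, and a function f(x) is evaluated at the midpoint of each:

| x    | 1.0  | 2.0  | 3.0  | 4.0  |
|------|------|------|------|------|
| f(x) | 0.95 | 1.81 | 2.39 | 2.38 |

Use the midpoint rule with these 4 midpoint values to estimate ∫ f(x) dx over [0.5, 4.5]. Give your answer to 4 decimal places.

h = 1, n = 4.
h·[y(m₁) + y(m₂) + y(m₃) + y(m₄)] = 1·(7.53) = 7.5300.

7.5300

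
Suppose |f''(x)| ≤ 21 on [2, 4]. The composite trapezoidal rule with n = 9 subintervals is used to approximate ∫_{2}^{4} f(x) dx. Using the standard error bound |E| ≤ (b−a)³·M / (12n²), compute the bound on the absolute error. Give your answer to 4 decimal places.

0.1728

|E| ≤ (2)³·21 / (12·9²) = 168/972 = 0.1728.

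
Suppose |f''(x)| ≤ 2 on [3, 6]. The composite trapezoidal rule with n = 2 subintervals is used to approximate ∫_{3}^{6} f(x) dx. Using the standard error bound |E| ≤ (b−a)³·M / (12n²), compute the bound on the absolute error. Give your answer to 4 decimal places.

|E| ≤ (3)³·2 / (12·2²) = 54/48 = 1.1250.

1.1250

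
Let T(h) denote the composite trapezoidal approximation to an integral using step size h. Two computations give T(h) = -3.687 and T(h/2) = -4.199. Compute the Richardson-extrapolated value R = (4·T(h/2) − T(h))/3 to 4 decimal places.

-4.3697

R = (4·T(h/2) − T(h)) / 3 = (4·(-4.199) − (-3.687))/3 = (-13.109)/3 = -4.3697.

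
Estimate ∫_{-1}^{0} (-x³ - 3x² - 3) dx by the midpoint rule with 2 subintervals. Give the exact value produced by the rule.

-3.71875

h = (0 − (-1))/2 = 0.5.
Midpoints m₁,…,m₂ = -0.75, -0.25.
f(m₁)=-4.265625, f(m₂)=-3.171875.
h·[f(m₁) + f(m₂)] = 0.5·(-7.4375) = -3.71875.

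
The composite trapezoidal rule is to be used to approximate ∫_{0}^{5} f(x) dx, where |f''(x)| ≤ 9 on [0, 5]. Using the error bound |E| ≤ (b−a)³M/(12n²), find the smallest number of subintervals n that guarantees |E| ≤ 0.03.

Need 1125/(12n²) ≤ 0.03.
n² ≥ 1125/(12·0.03) = 3125 ⇒ n ≥ 55.9017, so the smallest n is 56.

56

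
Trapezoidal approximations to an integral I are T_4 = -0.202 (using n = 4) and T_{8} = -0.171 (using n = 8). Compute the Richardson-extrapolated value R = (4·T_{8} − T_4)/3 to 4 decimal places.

-0.1607

R = (4·T_{8} − T_4) / 3 = (4·(-0.171) − (-0.202))/3 = (-0.482)/3 = -0.1607.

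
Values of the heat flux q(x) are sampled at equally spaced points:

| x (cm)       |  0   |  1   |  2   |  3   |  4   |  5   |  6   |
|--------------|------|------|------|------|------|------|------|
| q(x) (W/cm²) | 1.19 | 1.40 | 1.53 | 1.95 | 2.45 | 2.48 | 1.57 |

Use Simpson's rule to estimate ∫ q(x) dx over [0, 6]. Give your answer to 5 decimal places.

h = 1, n = 6.
(h/3)·[y₀ + 4y₁ + 2y₂ + 4y₃ + 2y₄ + 4y₅ + y₆] = 0.333333·(34.04) = 11.34667.

11.34667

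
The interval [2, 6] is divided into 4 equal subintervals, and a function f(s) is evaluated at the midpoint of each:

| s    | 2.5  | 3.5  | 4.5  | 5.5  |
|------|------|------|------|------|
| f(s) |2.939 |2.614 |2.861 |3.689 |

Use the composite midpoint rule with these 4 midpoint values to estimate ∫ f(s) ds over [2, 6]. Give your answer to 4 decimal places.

12.1030

h = 1, n = 4.
h·[y(m₁) + y(m₂) + y(m₃) + y(m₄)] = 1·(12.103) = 12.1030.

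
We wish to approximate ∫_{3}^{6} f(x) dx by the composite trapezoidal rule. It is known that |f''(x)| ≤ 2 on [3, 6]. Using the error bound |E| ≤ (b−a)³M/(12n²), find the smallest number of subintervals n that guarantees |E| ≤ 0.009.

Need 54/(12n²) ≤ 0.009.
n² ≥ 54/(12·0.009) = 500 ⇒ n ≥ 22.3607, so the smallest n is 23.

23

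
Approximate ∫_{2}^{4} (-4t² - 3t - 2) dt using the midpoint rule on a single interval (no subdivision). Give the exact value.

M = (b−a)·f(3) = 2·(-47) = -94.

-94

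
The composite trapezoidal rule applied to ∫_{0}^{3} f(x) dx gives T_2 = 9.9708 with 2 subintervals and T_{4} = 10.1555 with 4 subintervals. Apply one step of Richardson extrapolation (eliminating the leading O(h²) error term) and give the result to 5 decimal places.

10.21707

R = (4·T_{4} − T_2) / 3 = (4·10.1555 − 9.9708)/3 = (30.6512)/3 = 10.21707.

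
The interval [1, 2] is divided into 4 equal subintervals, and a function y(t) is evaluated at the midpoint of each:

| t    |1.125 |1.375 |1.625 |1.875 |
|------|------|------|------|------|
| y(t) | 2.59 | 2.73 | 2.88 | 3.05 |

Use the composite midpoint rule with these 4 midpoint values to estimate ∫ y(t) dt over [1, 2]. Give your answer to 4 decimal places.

h = 0.25, n = 4.
h·[y(m₁) + y(m₂) + y(m₃) + y(m₄)] = 0.25·(11.25) = 2.8125.

2.8125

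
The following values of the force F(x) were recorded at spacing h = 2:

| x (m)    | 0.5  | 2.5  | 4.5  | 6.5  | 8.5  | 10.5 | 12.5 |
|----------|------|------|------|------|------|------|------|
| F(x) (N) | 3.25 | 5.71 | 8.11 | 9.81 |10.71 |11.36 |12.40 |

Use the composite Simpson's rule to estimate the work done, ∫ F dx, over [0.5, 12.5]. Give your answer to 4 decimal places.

h = 2, n = 6.
(h/3)·[y₀ + 4y₁ + 2y₂ + 4y₃ + 2y₄ + 4y₅ + y₆] = 0.666667·(160.81) = 107.2067.

107.2067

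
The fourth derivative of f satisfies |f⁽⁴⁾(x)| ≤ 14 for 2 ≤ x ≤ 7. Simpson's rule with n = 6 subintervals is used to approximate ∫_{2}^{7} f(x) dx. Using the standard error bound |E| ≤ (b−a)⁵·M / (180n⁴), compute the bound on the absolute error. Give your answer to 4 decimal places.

|E| ≤ (5)⁵·14 / (180·6⁴) = 43750/233280 = 0.1875.

0.1875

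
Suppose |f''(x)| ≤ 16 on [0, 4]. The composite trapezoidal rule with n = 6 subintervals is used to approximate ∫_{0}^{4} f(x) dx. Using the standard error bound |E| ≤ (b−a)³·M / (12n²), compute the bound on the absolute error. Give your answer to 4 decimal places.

|E| ≤ (4)³·16 / (12·6²) = 1024/432 = 2.3704.

2.3704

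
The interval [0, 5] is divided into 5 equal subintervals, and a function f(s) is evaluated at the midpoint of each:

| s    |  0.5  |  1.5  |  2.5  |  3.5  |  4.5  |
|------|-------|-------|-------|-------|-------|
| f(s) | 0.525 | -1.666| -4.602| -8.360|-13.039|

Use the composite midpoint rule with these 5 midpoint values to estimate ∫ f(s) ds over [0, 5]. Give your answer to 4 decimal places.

-27.1420

h = 1, n = 5.
h·[y(m₁) + y(m₂) + y(m₃) + y(m₄) + y(m₅)] = 1·(-27.142) = -27.1420.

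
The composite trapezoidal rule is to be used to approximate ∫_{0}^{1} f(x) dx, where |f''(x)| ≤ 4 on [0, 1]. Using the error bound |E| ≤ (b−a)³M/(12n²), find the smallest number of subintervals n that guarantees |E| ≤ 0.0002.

41

Need 4/(12n²) ≤ 0.0002.
n² ≥ 4/(12·0.0002) = 1666.67 ⇒ n ≥ 40.8248, so the smallest n is 41.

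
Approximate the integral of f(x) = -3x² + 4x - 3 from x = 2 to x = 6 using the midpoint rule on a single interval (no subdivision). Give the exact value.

-140

M = (b−a)·f(4) = 4·(-35) = -140.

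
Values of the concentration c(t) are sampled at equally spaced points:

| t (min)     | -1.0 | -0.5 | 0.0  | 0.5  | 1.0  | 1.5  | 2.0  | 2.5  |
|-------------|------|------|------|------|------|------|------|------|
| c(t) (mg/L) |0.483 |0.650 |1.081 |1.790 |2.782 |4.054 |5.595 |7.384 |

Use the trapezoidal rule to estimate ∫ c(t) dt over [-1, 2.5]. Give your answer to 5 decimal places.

h = 0.5, n = 7.
(h/2)·[y₀ + 2y₁ + 2y₂ + 2y₃ + 2y₄ + 2y₅ + 2y₆ + y₇] = 0.25·(39.771) = 9.94275.

9.94275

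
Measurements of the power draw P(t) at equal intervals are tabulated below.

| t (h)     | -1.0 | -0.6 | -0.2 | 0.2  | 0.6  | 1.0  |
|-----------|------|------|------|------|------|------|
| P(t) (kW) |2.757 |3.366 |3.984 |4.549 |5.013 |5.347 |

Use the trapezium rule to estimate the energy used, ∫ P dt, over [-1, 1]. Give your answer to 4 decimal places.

8.3856

h = 0.4, n = 5.
(h/2)·[y₀ + 2y₁ + 2y₂ + 2y₃ + 2y₄ + y₅] = 0.2·(41.928) = 8.3856.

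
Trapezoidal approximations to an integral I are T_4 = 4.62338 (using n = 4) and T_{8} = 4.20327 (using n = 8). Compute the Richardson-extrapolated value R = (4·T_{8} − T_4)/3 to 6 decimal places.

4.063233

R = (4·T_{8} − T_4) / 3 = (4·4.20327 − 4.62338)/3 = (12.18970)/3 = 4.063233.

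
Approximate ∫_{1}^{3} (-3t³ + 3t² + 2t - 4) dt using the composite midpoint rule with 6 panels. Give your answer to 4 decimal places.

-33.7222

h = (3 − 1)/6 = 0.333333.
Midpoints m₁,…,m₆ = 1.166667, 1.5, 1.833333, 2.166667, 2.5, 2.833333.
f(m₁)=-2.347222, f(m₂)=-4.375, f(m₃)=-8.736111, f(m₄)=-16.097222, f(m₅)=-27.125, f(m₆)=-42.486111.
h·[f(m₁) + f(m₂) + f(m₃) + f(m₄) + f(m₅) + f(m₆)] = 0.333333·(-101.166667) = -33.7222.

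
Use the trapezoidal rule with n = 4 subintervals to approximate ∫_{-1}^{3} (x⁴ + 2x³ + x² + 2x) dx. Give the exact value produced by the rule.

h = (3 − (-1))/4 = 1.
Nodes x₀,…,x₄ = -1, 0, 1, 2, 3.
f(x) = x⁴ + 2x³ + x² + 2x: f₀=-2, f₁=0, f₂=6, f₃=40, f₄=150.
(h/2)·[f₀ + 2f₁ + 2f₂ + 2f₃ + f₄] = 0.5·(240) = 120.

120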